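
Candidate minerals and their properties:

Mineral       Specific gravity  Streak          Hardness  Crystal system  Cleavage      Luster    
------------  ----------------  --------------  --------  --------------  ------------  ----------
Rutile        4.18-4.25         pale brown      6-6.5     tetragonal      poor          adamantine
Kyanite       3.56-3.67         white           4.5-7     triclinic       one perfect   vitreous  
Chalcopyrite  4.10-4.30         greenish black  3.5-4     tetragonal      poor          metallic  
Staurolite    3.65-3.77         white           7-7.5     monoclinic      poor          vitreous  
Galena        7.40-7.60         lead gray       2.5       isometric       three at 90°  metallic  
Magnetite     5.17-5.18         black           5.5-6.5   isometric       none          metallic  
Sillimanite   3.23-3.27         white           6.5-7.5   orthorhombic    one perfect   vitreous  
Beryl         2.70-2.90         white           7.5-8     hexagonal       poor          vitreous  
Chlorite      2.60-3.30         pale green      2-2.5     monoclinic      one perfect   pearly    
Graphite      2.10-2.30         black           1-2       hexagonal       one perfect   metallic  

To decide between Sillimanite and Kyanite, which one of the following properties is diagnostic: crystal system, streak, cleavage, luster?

Crystal system: Sillimanite orthorhombic, Kyanite triclinic — these differ.
Streak: both white — identical.
Cleavage: both one perfect — identical.
Luster: both vitreous — identical.
Only crystal system differs between Sillimanite and Kyanite among the listed tests.

crystal system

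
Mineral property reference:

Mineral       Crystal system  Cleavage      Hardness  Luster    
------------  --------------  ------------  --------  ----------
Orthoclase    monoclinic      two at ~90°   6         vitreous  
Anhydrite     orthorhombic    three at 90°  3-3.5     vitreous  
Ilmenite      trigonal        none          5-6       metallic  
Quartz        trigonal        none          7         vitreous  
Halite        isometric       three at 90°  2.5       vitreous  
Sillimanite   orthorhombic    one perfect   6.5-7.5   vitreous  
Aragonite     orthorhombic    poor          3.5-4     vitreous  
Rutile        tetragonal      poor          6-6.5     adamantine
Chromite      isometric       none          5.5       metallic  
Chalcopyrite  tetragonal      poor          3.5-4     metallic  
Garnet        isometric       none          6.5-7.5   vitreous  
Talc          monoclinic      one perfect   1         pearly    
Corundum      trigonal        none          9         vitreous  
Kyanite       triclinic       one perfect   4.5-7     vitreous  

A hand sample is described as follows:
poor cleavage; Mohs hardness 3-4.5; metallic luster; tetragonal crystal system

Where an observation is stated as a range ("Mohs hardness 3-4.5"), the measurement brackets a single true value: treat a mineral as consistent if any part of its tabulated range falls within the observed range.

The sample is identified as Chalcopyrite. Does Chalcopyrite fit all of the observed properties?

Poor cleavage — matches Chalcopyrite (cleavage poor).
Mohs hardness 3-4.5 — matches Chalcopyrite (hardness 3.5-4).
Metallic luster — matches Chalcopyrite (metallic luster).
Tetragonal crystal system — matches Chalcopyrite (tetragonal system).
All observations are consistent with the tabulated values for Chalcopyrite.

Yes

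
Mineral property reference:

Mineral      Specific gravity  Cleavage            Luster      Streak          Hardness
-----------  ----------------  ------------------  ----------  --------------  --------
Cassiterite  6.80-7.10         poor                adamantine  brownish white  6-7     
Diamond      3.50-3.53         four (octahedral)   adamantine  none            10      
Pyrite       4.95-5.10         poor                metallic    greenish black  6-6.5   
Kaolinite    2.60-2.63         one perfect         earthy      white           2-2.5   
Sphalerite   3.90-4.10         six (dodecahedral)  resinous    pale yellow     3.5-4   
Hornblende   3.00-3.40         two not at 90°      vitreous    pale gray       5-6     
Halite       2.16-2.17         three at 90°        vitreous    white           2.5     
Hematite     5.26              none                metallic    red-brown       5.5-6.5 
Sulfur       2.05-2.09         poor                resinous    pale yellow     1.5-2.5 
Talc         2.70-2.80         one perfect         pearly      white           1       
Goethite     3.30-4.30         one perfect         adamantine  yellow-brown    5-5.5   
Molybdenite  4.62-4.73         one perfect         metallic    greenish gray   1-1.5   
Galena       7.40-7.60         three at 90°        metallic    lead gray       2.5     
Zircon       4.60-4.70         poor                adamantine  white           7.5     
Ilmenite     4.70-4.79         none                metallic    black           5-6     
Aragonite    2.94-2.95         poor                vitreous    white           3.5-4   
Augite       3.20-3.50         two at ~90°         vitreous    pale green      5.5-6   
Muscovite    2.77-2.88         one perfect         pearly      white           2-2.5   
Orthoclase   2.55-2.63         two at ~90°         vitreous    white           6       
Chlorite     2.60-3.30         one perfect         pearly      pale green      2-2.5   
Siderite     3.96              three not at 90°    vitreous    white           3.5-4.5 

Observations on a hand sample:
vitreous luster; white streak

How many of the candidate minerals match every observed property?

4

Vitreous luster — Hornblende, Halite, Aragonite, Augite, Orthoclase, Siderite remain.
White streak excludes Hornblende, Augite.
Consistent with every observation: Aragonite, Halite, Orthoclase, Siderite.
That is 4 minerals.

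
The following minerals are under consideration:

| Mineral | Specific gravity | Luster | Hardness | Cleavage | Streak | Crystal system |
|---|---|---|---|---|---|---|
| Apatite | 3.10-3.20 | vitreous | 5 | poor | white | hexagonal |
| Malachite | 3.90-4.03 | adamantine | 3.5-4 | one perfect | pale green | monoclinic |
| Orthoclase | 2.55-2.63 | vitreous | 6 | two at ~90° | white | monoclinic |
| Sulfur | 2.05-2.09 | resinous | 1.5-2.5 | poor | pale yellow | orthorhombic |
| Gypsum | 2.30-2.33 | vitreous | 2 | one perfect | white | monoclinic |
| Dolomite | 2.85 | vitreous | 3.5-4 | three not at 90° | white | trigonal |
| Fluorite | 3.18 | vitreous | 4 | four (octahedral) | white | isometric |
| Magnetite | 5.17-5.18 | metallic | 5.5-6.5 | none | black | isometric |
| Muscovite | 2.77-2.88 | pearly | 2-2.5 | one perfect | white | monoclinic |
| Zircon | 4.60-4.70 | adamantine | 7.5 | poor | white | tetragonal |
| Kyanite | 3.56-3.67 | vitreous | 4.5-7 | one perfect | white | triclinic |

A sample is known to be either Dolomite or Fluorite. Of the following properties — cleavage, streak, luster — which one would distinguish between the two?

cleavage

Cleavage: Dolomite three not at 90°, Fluorite four (octahedral) — these differ.
Streak: both white — identical.
Luster: both vitreous — identical.
Of the listed properties, cleavage is the one that separates them.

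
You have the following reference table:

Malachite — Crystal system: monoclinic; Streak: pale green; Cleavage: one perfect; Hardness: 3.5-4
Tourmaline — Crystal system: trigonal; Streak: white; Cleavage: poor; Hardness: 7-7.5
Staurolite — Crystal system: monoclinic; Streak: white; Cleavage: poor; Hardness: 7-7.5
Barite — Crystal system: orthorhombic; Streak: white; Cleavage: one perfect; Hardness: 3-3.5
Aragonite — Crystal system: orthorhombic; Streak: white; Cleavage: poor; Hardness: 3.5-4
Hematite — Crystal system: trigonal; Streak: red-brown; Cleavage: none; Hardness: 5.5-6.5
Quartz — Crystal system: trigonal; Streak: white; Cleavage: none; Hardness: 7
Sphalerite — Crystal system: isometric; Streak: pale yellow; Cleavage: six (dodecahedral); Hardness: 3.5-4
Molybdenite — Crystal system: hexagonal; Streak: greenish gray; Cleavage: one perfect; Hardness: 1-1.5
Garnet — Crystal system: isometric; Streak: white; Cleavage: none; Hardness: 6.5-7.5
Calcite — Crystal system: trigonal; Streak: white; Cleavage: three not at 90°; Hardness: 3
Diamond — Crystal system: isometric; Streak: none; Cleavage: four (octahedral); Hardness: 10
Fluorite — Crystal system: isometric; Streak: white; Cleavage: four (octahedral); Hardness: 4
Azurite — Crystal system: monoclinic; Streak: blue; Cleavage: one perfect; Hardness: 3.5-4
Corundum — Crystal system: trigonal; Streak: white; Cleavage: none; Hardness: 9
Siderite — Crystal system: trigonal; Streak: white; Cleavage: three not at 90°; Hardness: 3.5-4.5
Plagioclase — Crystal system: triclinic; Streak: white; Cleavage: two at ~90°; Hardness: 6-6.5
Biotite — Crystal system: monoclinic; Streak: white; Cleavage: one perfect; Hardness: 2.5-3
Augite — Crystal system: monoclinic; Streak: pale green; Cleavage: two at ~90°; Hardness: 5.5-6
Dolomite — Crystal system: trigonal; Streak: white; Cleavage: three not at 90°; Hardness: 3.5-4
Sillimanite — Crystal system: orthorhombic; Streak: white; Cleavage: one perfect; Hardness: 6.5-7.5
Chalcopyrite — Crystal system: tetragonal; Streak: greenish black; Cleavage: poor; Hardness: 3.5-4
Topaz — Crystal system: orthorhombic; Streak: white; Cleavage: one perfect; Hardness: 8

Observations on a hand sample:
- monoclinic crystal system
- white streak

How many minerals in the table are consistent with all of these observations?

2

Monoclinic crystal system: leaves Malachite, Staurolite, Azurite, Biotite, Augite.
White streak: leaves Staurolite, Biotite.
The minerals that satisfy all observations are Biotite, Staurolite.
That is 2 minerals.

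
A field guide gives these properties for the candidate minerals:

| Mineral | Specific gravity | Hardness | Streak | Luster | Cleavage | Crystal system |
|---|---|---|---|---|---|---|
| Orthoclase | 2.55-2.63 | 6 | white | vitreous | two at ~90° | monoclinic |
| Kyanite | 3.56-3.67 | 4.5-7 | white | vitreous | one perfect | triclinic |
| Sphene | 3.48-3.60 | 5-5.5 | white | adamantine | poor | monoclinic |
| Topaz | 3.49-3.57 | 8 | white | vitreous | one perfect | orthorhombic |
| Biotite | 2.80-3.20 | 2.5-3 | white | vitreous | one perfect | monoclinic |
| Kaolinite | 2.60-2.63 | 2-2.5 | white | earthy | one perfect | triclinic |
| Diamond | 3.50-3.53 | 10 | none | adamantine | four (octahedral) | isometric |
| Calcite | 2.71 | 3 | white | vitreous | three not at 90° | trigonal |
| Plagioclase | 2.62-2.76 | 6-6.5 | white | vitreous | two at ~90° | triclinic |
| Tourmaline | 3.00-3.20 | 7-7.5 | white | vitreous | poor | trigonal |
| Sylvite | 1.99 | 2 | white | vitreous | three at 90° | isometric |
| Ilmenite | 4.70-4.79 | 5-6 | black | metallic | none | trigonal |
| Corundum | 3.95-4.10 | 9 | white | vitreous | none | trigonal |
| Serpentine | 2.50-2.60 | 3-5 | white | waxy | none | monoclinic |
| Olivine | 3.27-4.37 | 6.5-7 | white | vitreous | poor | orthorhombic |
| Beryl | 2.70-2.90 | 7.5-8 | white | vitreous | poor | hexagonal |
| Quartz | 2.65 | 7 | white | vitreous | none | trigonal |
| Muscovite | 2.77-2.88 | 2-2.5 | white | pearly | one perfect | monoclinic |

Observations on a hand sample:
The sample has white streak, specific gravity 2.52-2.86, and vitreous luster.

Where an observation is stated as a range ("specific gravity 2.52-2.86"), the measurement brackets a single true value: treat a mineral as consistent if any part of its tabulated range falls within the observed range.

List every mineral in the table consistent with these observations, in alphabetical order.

Beryl, Biotite, Calcite, Orthoclase, Plagioclase, Quartz

White streak rules out Diamond, Ilmenite.
Specific gravity 2.52-2.86: only Orthoclase, Biotite, Kaolinite, Calcite, Plagioclase, Serpentine, Beryl, Quartz, Muscovite remain.
Vitreous luster eliminates Kaolinite, Serpentine, Muscovite.
The minerals that satisfy all observations are Beryl, Biotite, Calcite, Orthoclase, Plagioclase, Quartz.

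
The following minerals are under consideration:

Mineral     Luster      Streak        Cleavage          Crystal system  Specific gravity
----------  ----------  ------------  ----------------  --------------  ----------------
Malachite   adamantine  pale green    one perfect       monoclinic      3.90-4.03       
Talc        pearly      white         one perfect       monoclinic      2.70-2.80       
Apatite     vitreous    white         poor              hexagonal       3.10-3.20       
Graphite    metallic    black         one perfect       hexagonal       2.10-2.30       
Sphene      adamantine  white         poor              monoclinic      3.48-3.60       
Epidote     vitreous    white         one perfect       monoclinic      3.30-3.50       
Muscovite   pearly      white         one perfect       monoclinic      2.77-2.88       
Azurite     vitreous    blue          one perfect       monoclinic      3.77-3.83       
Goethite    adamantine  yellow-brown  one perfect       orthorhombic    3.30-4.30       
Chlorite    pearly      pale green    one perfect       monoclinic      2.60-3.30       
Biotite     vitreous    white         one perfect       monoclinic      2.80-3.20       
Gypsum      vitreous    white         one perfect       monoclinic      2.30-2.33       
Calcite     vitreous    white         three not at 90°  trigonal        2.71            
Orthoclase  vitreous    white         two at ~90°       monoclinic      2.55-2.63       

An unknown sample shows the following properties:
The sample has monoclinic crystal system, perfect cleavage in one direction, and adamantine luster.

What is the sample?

Monoclinic crystal system rules out Apatite, Graphite, Goethite, Calcite.
Perfect cleavage in one direction eliminates Sphene, Orthoclase.
Adamantine luster: leaves Malachite.
Only Malachite satisfies all observations.

Malachite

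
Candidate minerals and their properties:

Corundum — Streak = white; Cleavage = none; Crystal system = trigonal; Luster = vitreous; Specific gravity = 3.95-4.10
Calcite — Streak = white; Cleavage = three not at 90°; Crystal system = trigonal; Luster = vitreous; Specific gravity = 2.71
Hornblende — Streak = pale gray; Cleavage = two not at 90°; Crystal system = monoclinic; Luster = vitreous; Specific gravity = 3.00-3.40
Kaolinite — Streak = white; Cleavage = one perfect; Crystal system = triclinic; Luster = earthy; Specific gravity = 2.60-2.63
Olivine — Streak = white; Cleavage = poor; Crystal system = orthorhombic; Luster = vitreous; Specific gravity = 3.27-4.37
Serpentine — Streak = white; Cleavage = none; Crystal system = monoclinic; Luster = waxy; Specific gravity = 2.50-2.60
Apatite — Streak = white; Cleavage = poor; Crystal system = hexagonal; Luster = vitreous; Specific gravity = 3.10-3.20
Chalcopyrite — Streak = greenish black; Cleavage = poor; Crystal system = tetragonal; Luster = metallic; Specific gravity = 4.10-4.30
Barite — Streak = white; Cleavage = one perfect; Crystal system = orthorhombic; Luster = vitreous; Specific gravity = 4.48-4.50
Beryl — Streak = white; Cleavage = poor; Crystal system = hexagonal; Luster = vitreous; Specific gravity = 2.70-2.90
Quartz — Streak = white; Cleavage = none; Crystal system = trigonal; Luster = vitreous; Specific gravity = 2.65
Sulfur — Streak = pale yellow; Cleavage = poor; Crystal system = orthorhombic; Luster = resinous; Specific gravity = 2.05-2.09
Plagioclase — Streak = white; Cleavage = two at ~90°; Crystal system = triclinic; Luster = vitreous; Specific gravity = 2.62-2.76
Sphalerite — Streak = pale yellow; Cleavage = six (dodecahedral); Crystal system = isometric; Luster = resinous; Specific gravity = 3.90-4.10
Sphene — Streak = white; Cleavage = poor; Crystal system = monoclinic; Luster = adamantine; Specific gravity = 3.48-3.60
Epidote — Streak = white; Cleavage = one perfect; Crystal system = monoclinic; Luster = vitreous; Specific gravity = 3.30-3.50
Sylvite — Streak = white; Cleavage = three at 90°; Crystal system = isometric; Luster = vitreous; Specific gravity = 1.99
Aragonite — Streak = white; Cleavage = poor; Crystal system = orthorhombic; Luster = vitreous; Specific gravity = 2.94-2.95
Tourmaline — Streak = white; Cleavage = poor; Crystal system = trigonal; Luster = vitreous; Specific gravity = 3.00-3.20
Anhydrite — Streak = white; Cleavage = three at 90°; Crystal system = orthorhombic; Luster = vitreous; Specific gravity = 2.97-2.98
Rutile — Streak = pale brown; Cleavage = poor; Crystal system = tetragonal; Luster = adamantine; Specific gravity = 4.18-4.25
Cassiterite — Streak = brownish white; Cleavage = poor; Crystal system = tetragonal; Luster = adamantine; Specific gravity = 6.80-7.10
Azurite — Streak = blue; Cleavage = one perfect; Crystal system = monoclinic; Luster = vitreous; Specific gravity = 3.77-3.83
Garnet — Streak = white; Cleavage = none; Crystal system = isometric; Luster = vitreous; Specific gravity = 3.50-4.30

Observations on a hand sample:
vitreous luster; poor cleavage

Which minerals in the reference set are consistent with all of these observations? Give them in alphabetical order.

Vitreous luster — Corundum, Calcite, Hornblende, Olivine, Apatite, Barite, Beryl, Quartz, Plagioclase, Epidote, Sylvite, Aragonite, Tourmaline, Anhydrite, Azurite, Garnet remain.
Poor cleavage — only Olivine, Apatite, Beryl, Aragonite, Tourmaline remain.
Consistent with every observation: Apatite, Aragonite, Beryl, Olivine, Tourmaline.

Apatite, Aragonite, Beryl, Olivine, Tourmaline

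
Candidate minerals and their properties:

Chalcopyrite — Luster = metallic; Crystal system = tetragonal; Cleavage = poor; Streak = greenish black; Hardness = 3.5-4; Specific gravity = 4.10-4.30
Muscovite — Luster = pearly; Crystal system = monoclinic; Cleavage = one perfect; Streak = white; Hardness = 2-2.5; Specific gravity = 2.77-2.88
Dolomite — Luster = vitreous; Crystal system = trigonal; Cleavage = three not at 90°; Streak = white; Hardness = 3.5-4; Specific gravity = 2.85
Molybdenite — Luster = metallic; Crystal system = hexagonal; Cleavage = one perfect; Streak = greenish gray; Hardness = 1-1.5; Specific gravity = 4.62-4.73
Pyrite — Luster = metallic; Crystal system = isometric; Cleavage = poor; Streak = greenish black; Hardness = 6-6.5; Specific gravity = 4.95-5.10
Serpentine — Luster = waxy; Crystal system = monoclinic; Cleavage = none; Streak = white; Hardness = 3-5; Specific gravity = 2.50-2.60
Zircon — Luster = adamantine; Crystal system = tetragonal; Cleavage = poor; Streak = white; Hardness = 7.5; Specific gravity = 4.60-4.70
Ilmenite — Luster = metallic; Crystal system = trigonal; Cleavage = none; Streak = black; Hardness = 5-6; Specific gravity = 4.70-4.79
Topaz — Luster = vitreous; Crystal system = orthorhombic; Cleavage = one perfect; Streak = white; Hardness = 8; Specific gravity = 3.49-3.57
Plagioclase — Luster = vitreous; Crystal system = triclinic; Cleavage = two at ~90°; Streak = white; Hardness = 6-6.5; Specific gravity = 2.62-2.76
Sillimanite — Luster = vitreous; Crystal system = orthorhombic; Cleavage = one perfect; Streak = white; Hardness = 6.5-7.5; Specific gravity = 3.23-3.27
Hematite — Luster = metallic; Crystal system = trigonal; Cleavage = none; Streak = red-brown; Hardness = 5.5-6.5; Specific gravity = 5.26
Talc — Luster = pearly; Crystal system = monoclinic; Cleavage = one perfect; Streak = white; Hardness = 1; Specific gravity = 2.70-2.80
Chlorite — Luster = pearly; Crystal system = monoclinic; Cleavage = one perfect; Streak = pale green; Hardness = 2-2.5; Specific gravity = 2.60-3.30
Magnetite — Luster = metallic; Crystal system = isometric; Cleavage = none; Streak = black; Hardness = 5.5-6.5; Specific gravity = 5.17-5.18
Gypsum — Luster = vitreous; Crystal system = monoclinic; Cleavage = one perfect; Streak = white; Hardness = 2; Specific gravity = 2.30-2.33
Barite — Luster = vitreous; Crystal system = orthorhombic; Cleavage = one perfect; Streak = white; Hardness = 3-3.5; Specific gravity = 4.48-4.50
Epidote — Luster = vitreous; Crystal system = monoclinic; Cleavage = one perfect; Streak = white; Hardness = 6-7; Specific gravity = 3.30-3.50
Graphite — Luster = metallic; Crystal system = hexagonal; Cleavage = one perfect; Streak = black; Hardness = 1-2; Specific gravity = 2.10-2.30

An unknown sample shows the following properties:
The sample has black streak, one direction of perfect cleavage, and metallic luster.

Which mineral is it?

Graphite

Black streak: Ilmenite, Magnetite, Graphite remain.
One direction of perfect cleavage: leaves Graphite.
Metallic luster: every remaining candidate is consistent.
Only Graphite satisfies all observations.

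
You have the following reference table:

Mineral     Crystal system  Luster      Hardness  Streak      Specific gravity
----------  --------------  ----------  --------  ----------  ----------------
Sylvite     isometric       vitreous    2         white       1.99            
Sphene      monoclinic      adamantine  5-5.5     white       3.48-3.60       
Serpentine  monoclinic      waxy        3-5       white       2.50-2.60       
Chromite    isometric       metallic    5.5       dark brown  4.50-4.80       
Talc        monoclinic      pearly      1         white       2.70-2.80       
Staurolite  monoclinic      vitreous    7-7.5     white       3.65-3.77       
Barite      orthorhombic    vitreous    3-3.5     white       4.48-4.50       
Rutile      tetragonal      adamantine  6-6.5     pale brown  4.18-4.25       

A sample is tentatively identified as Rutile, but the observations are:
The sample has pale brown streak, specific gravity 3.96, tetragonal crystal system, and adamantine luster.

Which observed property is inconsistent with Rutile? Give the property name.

Pale brown streak: Rutile has pale brown streak — matches.
Specific gravity 3.96: Rutile has SG 4.18-4.25 — does not match.
Tetragonal crystal system: Rutile has tetragonal system — matches.
Adamantine luster: Rutile has adamantine luster — matches.
Everything matches except the specific gravity.

specific gravity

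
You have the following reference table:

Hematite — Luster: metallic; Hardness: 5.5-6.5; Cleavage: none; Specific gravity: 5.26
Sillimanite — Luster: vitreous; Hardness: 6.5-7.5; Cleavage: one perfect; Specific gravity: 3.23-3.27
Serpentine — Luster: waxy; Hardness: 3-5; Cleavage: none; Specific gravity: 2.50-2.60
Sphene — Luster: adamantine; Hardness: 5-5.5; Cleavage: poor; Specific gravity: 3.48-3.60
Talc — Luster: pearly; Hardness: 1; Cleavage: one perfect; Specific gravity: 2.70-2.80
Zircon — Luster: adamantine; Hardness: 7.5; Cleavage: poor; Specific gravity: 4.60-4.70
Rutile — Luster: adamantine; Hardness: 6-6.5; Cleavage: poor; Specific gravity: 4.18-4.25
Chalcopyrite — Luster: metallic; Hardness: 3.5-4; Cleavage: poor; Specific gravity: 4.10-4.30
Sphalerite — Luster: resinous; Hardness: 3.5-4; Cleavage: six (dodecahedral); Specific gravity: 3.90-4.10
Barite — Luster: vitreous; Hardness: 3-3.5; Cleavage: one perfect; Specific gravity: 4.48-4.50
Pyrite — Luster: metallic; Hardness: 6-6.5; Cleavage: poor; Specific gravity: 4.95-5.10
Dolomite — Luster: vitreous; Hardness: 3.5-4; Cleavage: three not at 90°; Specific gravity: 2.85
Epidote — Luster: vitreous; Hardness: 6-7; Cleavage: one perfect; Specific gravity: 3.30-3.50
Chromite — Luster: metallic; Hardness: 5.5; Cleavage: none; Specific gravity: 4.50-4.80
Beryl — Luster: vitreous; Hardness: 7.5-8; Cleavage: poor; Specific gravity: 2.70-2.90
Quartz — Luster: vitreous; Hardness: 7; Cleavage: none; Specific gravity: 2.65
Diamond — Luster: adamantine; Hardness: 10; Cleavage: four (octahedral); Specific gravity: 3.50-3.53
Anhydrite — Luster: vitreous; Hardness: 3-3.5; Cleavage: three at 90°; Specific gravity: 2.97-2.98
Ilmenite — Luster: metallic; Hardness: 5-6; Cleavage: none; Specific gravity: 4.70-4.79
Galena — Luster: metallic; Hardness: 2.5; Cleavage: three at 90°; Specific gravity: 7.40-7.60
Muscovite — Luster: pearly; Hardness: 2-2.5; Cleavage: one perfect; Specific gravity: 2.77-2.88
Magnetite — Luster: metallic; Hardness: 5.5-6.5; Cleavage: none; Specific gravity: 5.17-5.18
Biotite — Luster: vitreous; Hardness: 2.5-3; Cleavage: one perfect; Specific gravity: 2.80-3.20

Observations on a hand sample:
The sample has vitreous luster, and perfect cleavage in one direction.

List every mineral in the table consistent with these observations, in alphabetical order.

Barite, Biotite, Epidote, Sillimanite

Vitreous luster — Sillimanite, Barite, Dolomite, Epidote, Beryl, Quartz, Anhydrite, Biotite remain.
Perfect cleavage in one direction is inconsistent with Dolomite, Beryl, Quartz, Anhydrite.
The minerals that satisfy all observations are Barite, Biotite, Epidote, Sillimanite.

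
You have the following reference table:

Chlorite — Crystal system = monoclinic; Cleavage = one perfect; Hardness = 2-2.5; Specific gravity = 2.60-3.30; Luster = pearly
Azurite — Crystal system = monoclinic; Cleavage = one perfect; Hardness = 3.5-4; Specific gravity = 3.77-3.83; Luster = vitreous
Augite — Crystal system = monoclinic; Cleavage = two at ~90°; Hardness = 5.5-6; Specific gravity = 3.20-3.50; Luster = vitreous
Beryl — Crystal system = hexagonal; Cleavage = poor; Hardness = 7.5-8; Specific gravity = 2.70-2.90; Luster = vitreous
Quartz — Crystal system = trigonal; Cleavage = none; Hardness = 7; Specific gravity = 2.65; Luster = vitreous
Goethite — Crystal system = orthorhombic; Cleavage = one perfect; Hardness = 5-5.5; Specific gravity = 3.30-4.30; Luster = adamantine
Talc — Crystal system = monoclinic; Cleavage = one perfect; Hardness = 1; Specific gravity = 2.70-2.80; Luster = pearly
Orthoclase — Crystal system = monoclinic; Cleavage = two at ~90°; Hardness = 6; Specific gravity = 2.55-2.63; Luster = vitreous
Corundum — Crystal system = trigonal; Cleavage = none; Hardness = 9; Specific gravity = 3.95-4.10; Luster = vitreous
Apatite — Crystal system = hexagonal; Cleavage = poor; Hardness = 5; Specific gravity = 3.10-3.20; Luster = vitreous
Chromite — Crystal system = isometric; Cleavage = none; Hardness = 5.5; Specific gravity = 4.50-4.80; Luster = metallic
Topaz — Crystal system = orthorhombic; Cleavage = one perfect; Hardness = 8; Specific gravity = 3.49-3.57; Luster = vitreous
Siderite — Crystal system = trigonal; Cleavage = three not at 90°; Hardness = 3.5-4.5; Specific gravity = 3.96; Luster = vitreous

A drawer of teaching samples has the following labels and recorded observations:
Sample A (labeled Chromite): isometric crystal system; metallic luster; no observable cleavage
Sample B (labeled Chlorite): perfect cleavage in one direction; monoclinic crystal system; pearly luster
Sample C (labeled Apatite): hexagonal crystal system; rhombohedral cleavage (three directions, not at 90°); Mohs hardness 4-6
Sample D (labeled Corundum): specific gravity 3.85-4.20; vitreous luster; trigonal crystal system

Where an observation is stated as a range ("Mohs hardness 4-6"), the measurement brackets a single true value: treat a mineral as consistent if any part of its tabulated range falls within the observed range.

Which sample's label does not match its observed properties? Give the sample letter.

Sample A: all recorded properties match Chromite.
Sample B: all recorded properties match Chlorite.
Sample C: Apatite has cleavage poor, but the record shows rhombohedral cleavage (three directions, not at 90°) — this label is wrong.
Sample D: all recorded properties match Corundum.
Only sample C is inconsistent with its label.

C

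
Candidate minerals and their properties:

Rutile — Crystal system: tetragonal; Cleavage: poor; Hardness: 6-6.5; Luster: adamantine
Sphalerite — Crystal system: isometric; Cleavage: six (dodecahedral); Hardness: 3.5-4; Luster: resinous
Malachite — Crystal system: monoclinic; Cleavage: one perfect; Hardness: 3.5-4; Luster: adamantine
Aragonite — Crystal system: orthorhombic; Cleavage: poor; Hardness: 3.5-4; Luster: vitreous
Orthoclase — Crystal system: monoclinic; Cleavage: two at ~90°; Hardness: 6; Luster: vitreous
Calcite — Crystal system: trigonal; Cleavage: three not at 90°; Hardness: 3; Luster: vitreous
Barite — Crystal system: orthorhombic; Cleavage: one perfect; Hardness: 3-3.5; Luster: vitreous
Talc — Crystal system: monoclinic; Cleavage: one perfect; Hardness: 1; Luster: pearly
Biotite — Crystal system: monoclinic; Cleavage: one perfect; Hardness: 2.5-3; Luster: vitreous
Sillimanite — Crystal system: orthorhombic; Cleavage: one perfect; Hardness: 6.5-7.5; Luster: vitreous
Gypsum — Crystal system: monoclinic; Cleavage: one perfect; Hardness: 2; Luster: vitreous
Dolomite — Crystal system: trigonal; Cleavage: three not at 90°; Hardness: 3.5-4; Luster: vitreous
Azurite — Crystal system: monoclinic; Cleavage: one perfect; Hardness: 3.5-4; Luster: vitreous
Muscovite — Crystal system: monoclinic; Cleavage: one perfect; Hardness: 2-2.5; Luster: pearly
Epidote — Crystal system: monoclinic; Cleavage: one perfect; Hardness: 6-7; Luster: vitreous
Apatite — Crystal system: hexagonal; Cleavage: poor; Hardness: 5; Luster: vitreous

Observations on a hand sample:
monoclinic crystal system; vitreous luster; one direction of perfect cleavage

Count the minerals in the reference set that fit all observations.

4

Monoclinic crystal system — narrows the field to Malachite, Orthoclase, Talc, Biotite, Gypsum, Azurite, Muscovite, Epidote.
Vitreous luster eliminates Malachite, Talc, Muscovite.
One direction of perfect cleavage excludes Orthoclase.
Remaining candidates: Azurite, Biotite, Epidote, Gypsum.
That is 4 minerals.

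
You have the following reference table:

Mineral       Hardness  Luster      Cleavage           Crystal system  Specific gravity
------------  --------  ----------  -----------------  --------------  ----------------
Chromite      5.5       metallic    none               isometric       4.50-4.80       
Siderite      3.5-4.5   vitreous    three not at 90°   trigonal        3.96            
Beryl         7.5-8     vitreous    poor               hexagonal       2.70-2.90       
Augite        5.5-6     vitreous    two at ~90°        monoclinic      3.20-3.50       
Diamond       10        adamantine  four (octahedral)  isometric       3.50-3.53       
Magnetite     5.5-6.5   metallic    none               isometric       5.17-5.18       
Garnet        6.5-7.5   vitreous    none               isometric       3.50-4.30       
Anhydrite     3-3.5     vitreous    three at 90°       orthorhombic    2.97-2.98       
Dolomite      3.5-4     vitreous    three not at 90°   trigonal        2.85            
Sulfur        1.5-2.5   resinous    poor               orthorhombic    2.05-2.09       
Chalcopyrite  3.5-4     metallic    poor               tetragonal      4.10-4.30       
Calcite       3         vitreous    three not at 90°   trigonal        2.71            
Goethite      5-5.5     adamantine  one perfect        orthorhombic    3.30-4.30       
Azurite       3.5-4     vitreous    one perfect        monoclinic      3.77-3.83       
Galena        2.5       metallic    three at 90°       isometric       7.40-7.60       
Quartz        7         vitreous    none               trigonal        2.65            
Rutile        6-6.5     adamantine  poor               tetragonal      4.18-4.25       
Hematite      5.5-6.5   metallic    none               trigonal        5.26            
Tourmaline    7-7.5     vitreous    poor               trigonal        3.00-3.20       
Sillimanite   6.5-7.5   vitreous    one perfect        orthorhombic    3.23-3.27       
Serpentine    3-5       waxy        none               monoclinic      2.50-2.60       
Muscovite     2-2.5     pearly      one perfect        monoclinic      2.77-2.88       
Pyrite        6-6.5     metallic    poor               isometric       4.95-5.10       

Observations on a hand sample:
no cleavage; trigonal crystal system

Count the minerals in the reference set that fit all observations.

2

No cleavage — leaves Chromite, Magnetite, Garnet, Quartz, Hematite, Serpentine.
Trigonal crystal system — Quartz, Hematite remain.
Remaining candidates: Hematite, Quartz.
That is 2 minerals.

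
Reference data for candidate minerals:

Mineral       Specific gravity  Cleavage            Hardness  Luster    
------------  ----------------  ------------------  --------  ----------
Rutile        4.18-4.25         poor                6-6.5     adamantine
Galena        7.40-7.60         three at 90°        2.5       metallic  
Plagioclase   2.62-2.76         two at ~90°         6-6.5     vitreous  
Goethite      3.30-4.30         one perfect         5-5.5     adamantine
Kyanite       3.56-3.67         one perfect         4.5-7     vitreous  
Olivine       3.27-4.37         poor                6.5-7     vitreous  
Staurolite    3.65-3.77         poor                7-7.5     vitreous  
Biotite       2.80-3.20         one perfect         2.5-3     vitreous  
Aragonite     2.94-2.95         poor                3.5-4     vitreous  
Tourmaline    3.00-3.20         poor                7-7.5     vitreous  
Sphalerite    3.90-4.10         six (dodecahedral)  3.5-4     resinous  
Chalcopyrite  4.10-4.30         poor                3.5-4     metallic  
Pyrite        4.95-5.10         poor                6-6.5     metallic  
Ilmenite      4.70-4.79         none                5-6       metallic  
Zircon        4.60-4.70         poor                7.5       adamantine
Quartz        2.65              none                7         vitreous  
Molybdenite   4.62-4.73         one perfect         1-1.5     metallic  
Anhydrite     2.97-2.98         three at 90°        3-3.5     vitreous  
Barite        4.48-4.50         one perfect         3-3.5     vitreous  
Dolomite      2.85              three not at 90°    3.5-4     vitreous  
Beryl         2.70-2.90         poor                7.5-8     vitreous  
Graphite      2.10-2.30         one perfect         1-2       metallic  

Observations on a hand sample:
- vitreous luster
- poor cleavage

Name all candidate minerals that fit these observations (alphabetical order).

Vitreous luster — narrows the field to Plagioclase, Kyanite, Olivine, Staurolite, Biotite, Aragonite, Tourmaline, Quartz, Anhydrite, Barite, Dolomite, Beryl.
Poor cleavage — leaves Olivine, Staurolite, Aragonite, Tourmaline, Beryl.
Remaining candidates: Aragonite, Beryl, Olivine, Staurolite, Tourmaline.

Aragonite, Beryl, Olivine, Staurolite, Tourmaline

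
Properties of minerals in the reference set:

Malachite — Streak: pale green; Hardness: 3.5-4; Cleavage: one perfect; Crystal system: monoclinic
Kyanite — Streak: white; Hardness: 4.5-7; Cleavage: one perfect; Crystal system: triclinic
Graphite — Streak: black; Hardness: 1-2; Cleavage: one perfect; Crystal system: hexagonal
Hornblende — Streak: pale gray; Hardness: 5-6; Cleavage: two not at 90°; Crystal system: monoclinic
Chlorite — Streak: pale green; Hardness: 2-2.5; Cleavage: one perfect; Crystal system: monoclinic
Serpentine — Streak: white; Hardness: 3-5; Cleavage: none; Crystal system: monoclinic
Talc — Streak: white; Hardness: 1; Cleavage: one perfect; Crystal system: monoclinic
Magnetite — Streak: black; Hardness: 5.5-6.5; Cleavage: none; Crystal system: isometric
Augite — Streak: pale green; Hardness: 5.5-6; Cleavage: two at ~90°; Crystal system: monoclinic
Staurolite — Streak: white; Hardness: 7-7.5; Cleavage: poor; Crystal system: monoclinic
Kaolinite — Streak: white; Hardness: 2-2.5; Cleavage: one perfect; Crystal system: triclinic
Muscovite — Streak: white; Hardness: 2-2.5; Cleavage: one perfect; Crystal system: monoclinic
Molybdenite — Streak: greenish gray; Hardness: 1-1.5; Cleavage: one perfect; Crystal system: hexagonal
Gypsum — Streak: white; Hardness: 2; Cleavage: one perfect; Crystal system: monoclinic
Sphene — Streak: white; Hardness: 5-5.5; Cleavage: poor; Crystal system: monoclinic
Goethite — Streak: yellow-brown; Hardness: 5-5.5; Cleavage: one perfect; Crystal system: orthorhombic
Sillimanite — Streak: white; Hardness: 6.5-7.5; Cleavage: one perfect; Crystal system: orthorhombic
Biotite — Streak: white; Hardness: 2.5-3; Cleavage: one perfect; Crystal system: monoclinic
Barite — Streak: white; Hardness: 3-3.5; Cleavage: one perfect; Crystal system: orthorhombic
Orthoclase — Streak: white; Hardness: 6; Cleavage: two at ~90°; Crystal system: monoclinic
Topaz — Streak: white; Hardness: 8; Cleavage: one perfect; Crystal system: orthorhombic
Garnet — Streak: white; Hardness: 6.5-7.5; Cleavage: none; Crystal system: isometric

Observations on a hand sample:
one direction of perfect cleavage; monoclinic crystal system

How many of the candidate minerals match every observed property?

One direction of perfect cleavage: Malachite, Kyanite, Graphite, Chlorite, Talc, Kaolinite, Muscovite, Molybdenite, Gypsum, Goethite, Sillimanite, Biotite, Barite, Topaz remain.
Monoclinic crystal system: narrows the field to Malachite, Chlorite, Talc, Muscovite, Gypsum, Biotite.
The minerals that satisfy all observations are Biotite, Chlorite, Gypsum, Malachite, Muscovite, Talc.
That is 6 minerals.

6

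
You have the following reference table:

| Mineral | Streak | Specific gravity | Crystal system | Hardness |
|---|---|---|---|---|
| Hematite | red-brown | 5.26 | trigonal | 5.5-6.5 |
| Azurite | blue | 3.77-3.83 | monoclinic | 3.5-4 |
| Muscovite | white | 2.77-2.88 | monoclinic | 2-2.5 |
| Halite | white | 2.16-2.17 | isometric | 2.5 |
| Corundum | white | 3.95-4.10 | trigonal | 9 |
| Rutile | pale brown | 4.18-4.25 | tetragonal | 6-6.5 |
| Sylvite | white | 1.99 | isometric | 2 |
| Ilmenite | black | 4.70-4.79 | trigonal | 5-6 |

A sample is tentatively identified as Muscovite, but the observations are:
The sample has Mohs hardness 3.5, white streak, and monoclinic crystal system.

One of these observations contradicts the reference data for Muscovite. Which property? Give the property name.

hardness

Mohs hardness 3.5: Muscovite has hardness 2-2.5 — does not match.
White streak: Muscovite has white streak — within range.
Monoclinic crystal system: Muscovite has monoclinic system — within range.
Everything matches except the hardness.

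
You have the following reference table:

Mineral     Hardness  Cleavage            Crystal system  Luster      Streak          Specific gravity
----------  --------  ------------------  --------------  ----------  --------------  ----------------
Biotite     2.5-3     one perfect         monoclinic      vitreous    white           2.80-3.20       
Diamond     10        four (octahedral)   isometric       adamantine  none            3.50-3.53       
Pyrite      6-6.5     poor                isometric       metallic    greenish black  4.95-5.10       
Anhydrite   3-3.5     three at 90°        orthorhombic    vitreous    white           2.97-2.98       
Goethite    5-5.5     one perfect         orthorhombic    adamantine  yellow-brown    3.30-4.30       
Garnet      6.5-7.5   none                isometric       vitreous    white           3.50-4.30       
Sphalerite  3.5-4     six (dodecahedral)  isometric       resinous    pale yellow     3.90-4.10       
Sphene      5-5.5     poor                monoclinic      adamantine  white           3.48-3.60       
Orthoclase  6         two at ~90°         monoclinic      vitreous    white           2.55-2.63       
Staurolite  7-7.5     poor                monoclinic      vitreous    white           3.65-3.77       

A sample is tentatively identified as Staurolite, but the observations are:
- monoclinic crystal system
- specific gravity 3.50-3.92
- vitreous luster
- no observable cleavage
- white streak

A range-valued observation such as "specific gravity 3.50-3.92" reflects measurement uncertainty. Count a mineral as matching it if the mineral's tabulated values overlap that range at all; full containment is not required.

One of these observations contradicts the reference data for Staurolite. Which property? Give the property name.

Monoclinic crystal system: Staurolite has monoclinic system — agrees.
Specific gravity 3.50-3.92: Staurolite has SG 3.65-3.77 — agrees.
Vitreous luster: Staurolite has vitreous luster — agrees.
No observable cleavage: Staurolite has cleavage poor — outside the reference range.
White streak: Staurolite has white streak — agrees.
The cleavage is the one property that does not fit.

cleavage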